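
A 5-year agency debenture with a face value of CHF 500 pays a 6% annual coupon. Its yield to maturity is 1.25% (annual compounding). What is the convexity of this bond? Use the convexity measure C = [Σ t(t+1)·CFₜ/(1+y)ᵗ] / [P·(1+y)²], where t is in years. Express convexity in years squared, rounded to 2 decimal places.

With y = 0.0125:
  t   CF        PV=CF/(1+0.0125)^t    t·PV        t(t+1)·PV
  1        30.00        29.6296        29.6296          59.2593
  2        30.00        29.2638        58.5277         175.5830
  3        30.00        28.9025        86.7076         346.8306
  4        30.00        28.5457       114.1829         570.9146
  5       530.00       498.0818     2,490.4092      14,942.4553
  Σ                    614.4236     2,779.4571      16,095.0427
P = 614.4236.
Convexity = Σ t(t+1)·PV / [P·(1+y)²] = 16,095.0427 / (614.4236 × 1.025156) = 25.55255.

25.55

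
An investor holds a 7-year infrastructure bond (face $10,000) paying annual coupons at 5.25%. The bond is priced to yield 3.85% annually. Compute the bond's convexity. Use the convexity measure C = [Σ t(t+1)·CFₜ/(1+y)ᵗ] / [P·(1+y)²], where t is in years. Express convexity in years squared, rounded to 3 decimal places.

With y = 0.0385:
  t   CF        PV=CF/(1+0.0385)^t    t·PV        t(t+1)·PV
  1       525.00       505.5368       505.5368       1,011.0737
  2       525.00       486.7952       973.5904       2,920.7713
  3       525.00       468.7484     1,406.2452       5,624.9808
  4       525.00       451.3706     1,805.4825       9,027.4127
  5       525.00       434.6371     2,173.1855      13,039.1131
  6       525.00       418.5239     2,511.1436      17,578.0052
  7    10,525.00     8,079.3533    56,555.4729     452,443.7835
  Σ                 10,844.9654    65,930.6571     501,645.1403
P = 10,844.9654.
Convexity = Σ t(t+1)·PV / [P·(1+y)²] = 501,645.1403 / (10,844.9654 × 1.078482) = 42.88994.

42.890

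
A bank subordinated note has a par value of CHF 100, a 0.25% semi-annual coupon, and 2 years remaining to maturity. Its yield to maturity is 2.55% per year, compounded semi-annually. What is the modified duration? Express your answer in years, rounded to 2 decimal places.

Periodic yield y = 0.01275. First find Macaulay duration:
  t   CF        PV=CF/(1+0.01275)^t    t·PV
  1        0.125         0.1234         0.1234
  2        0.125         0.1219         0.2437
  3        0.125         0.1203         0.3610
  4      100.125        95.1773       380.7093
  Σ                     95.5430       381.4375
P = 95.5430; Macaulay duration = 381.4375 / 95.5430 = 3.99231 half-year periods = 1.99616 years.
Modified duration = D_Mac / (1 + y) = 1.99616 / 1.01275 = 1.97103 years.

1.97 years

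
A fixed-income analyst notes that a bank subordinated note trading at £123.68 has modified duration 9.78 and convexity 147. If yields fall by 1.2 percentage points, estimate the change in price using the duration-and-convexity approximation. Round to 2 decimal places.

Duration effect: -D_mod·Δy = -9.78 × (-0.012) = +0.117360
Convexity effect: ½·C·(Δy)² = 0.5 × 147 × (-0.012)² = +0.0105840
ΔP/P ≈ +0.117360 + 0.0105840 = +0.127944
ΔP ≈ 123.68 × (+0.127944) = +15.82411392.

+£15.82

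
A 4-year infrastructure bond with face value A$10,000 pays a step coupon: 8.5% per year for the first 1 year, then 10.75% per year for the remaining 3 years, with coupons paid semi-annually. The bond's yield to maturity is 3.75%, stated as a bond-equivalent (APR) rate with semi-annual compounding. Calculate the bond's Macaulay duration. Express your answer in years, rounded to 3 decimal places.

3.481 years

Periodic yield y = 0.01875. Discount each cash flow and weight by its period:
  t   CF        PV=CF/(1+0.01875)^t    t·PV
  1       425.00       417.1779       417.1779
  2       425.00       409.4998       818.9996
  3       537.50       508.3650     1,525.0949
  4       537.50       499.0085     1,996.0342
  5       537.50       489.8243     2,449.1217
  6       537.50       480.8092     2,884.8550
  7       537.50       471.9599     3,303.7194
  8    10,537.50     9,082.3161    72,658.5289
  Σ                 12,358.9607    86,053.5316
Price P = Σ PV = 12,358.9607.
Macaulay duration = Σ(t·PV) / P = 86,053.5316 / 12,358.9607 = 6.96285 half-year periods.
In years: 6.96285 / 2 = 3.48142 years.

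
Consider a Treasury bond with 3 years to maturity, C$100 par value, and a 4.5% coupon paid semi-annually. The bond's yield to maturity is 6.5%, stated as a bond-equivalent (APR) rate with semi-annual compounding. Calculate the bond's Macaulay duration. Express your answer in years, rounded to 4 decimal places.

2.8344 years

Periodic yield y = 0.0325. Discount each cash flow and weight by its period:
  t   CF        PV=CF/(1+0.0325)^t    t·PV
  1         2.25         2.1792         2.1792
  2         2.25         2.1106         4.2212
  3         2.25         2.0441         6.1324
  4         2.25         1.9798         7.9192
  5         2.25         1.9175         9.5874
  6       102.25        84.3962       506.3773
  Σ                     94.6274       536.4167
Price P = Σ PV = 94.6274.
Macaulay duration = Σ(t·PV) / P = 536.4167 / 94.6274 = 5.66872 half-year periods.
In years: 5.66872 / 2 = 2.83436 years.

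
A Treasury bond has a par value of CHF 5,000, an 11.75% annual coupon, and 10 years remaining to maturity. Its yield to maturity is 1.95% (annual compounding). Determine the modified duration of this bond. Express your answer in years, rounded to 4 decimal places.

Periodic yield y = 0.0195. First find Macaulay duration:
  t   CF        PV=CF/(1+0.0195)^t    t·PV
  1       587.50       576.2629       576.2629
  2       587.50       565.2407     1,130.4814
  3       587.50       554.4293     1,663.2879
  4       587.50       543.8247     2,175.2989
  5       587.50       533.4230     2,667.1149
  6       587.50       523.2202     3,139.3211
  7       587.50       513.2125     3,592.4878
  8       587.50       503.3963     4,027.1705
  9       587.50       493.7678     4,443.9106
  10    5,587.50     4,606.2259    46,062.2592
  Σ                  9,413.0034    69,477.5951
P = 9,413.0034; Macaulay duration = 69,477.5951 / 9,413.0034 = 7.38102 years.
Modified duration = D_Mac / (1 + y) = 7.38102 / 1.0195 = 7.23985 years.

7.2398 years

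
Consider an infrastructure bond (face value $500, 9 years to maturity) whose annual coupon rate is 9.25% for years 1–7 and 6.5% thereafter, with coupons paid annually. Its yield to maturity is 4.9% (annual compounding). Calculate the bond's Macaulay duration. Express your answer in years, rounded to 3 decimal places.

6.776 years

Periodic yield y = 0.049. Discount each cash flow and weight by its year:
  t   CF        PV=CF/(1+0.049)^t    t·PV
  1        46.25        44.0896        44.0896
  2        46.25        42.0301        84.0603
  3        46.25        40.0669       120.2006
  4        46.25        38.1953       152.7812
  5        46.25        36.4111       182.0557
  6        46.25        34.7103       208.2620
  7        46.25        33.0890       231.6228
  8        32.50        22.1656       177.3248
  9       532.50       346.2105     3,115.8944
  Σ                    636.9684     4,316.2913
Price P = Σ PV = 636.9684.
Macaulay duration = Σ(t·PV) / P = 4,316.2913 / 636.9684 = 6.77630 years.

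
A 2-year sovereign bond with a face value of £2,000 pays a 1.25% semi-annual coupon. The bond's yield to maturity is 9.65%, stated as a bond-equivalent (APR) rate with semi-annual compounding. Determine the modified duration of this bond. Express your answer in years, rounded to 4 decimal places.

1.8885 years

Periodic yield y = 0.04825. First find Macaulay duration:
  t   CF        PV=CF/(1+0.04825)^t    t·PV
  1        12.50        11.9246        11.9246
  2        12.50        11.3758        22.7515
  3        12.50        10.8521        32.5564
  4     2,012.50     1,666.7728     6,667.0912
  Σ                  1,700.9253     6,734.3238
P = 1,700.9253; Macaulay duration = 6,734.3238 / 1,700.9253 = 3.95921 half-year periods = 1.97961 years.
Modified duration = D_Mac / (1 + y) = 1.97961 / 1.04825 = 1.88849 years.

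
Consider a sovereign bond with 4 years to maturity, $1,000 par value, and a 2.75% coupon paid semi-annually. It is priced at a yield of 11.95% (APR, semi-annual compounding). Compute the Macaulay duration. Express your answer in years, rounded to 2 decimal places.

Periodic yield y = 0.05975. Discount each cash flow and weight by its period:
  t   CF        PV=CF/(1+0.05975)^t    t·PV
  1        13.75        12.9748        12.9748
  2        13.75        12.2432        24.4865
  3        13.75        11.5529        34.6588
  4        13.75        10.9016        43.6063
  5        13.75        10.2869        51.4346
  6        13.75         9.7069        58.2416
  7        13.75         9.1596        64.1175
  8     1,013.75       637.2406     5,097.9251
  Σ                    714.0666     5,387.4452
Price P = Σ PV = 714.0666.
Macaulay duration = Σ(t·PV) / P = 5,387.4452 / 714.0666 = 7.54474 half-year periods.
In years: 7.54474 / 2 = 3.77237 years.

3.77 years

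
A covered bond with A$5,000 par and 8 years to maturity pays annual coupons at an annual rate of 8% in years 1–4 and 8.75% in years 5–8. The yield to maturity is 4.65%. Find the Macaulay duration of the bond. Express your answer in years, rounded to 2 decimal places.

Periodic yield y = 0.0465. Discount each cash flow and weight by its year:
  t   CF        PV=CF/(1+0.0465)^t    t·PV
  1       400.00       382.2265       382.2265
  2       400.00       365.2427       730.4854
  3       400.00       349.0136     1,047.0407
  4       400.00       333.5055     1,334.0222
  5       437.50       348.5635     1,742.8174
  6       437.50       333.0755     1,998.4529
  7       437.50       318.2757     2,227.9296
  8     5,437.50     3,779.9444    30,239.5550
  Σ                  6,209.8473    39,702.5296
Price P = Σ PV = 6,209.8473.
Macaulay duration = Σ(t·PV) / P = 39,702.5296 / 6,209.8473 = 6.39348 years.

6.39 years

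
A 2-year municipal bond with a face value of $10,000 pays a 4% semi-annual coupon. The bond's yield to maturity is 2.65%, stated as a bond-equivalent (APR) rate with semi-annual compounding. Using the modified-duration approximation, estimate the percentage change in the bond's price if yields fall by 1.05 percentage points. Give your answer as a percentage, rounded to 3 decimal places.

Periodic yield y = 0.01325. Modified duration first:
  t   CF        PV=CF/(1+0.01325)^t    t·PV
  1       200.00       197.3847       197.3847
  2       200.00       194.8035       389.6070
  3       200.00       192.2561       576.7683
  4    10,200.00     9,676.8436    38,707.3744
  Σ                 10,261.2879    39,871.1344
P = 10,261.2879; D_Mac = 3.88559 half-year periods = 1.94279 yrs; D_mod = 1.94279/(1+0.01325) = 1.91739 yrs.
ΔP/P ≈ -D_mod · Δy = -1.91739 × (-0.0105) = +0.020133 = +2.0133%.

+2.013%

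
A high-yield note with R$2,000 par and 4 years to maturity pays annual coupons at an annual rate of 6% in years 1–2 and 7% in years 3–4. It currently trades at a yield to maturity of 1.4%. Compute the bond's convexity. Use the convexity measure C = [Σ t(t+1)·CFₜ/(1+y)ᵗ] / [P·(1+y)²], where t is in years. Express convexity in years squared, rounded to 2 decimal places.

17.49

With y = 0.014:
  t   CF        PV=CF/(1+0.014)^t    t·PV        t(t+1)·PV
  1       120.00       118.3432       118.3432         236.6864
  2       120.00       116.7093       233.4185         700.2556
  3       140.00       134.2809       402.8426       1,611.3705
  4     2,140.00     2,024.2398     8,096.9591      40,484.7954
  Σ                  2,393.5731     8,851.5634      43,033.1079
P = 2,393.5731.
Convexity = Σ t(t+1)·PV / [P·(1+y)²] = 43,033.1079 / (2,393.5731 × 1.028196) = 17.48558.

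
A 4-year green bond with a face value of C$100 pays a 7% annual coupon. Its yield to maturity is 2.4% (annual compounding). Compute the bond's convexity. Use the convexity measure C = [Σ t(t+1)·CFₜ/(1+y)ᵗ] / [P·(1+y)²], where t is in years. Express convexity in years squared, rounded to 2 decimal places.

With y = 0.024:
  t   CF        PV=CF/(1+0.024)^t    t·PV        t(t+1)·PV
  1         7.00         6.8359         6.8359          13.6719
  2         7.00         6.6757        13.3514          40.0543
  3         7.00         6.5193        19.5578          78.2311
  4       107.00        97.3159       389.2637       1,946.3187
  Σ                    117.3468       429.0089       2,078.2760
P = 117.3468.
Convexity = Σ t(t+1)·PV / [P·(1+y)²] = 2,078.2760 / (117.3468 × 1.048576) = 16.89009.

16.89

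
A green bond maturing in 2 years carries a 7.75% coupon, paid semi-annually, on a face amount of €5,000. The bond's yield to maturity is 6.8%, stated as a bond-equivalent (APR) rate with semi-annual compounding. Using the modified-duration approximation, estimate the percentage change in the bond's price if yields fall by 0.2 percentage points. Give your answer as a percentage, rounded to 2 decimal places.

+0.37%

Periodic yield y = 0.034. Modified duration first:
  t   CF        PV=CF/(1+0.034)^t    t·PV
  1       193.75       187.3791       187.3791
  2       193.75       181.2177       362.4354
  3       193.75       175.2589       525.7767
  4     5,193.75     4,543.5874    18,174.3496
  Σ                  5,087.4431    19,249.9408
P = 5,087.4431; D_Mac = 3.78381 half-year periods = 1.89191 yrs; D_mod = 1.89191/(1+0.034) = 1.82970 yrs.
ΔP/P ≈ -D_mod · Δy = -1.82970 × (-0.002) = +0.003659 = +0.3659%.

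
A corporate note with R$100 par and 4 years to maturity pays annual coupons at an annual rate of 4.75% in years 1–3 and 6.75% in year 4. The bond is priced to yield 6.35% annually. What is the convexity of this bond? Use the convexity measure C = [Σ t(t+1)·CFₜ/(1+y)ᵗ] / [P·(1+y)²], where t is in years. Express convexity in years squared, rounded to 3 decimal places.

With y = 0.0635:
  t   CF        PV=CF/(1+0.0635)^t    t·PV        t(t+1)·PV
  1         4.75         4.4664         4.4664           8.9328
  2         4.75         4.1997         8.3994          25.1982
  3         4.75         3.9489        11.8468          47.3873
  4       106.75        83.4484       333.7935       1,668.9676
  Σ                     96.0634       358.5061       1,750.4859
P = 96.0634.
Convexity = Σ t(t+1)·PV / [P·(1+y)²] = 1,750.4859 / (96.0634 × 1.131032) = 16.11112.

16.111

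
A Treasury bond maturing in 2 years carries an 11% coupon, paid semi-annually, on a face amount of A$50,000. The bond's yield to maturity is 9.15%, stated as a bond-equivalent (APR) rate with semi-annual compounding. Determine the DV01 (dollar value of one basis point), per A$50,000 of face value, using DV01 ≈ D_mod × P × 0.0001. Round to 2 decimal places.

Periodic yield y = 0.04575.
  t   CF        PV=CF/(1+0.04575)^t    t·PV
  1     2,750.00     2,629.6916     2,629.6916
  2     2,750.00     2,514.6465     5,029.2931
  3     2,750.00     2,404.6345     7,213.9035
  4    52,750.00    44,107.3505   176,429.4021
  Σ                 51,656.3232   191,302.2902
P = 51,656.3232; D_Mac = 3.70337 half-year periods = 1.85168 yrs; D_mod = 1.77067 yrs.
DV01 ≈ 1.77067 × 51,656.3232 × 0.0001 = 9.146655.

A$9.15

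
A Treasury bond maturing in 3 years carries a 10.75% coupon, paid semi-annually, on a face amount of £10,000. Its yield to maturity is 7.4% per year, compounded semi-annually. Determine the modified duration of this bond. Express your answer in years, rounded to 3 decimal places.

2.565 years

Periodic yield y = 0.037. First find Macaulay duration:
  t   CF        PV=CF/(1+0.037)^t    t·PV
  1       537.50       518.3221       518.3221
  2       537.50       499.8284       999.6569
  3       537.50       481.9946     1,445.9839
  4       537.50       464.7971     1,859.1885
  5       537.50       448.2132     2,241.0662
  6    10,537.50     8,473.5432    50,841.2594
  Σ                 10,886.6988    57,905.4770
P = 10,886.6988; Macaulay duration = 57,905.4770 / 10,886.6988 = 5.31892 half-year periods = 2.65946 years.
Modified duration = D_Mac / (1 + y) = 2.65946 / 1.037 = 2.56457 years.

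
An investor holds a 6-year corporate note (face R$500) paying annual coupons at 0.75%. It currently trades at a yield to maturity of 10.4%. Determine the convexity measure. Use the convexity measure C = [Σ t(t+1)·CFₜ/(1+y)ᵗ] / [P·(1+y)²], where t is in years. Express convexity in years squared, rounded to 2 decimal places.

With y = 0.104:
  t   CF        PV=CF/(1+0.104)^t    t·PV        t(t+1)·PV
  1         3.75         3.3967         3.3967           6.7935
  2         3.75         3.0768         6.1535          18.4605
  3         3.75         2.7869         8.3608          33.4430
  4         3.75         2.5244        10.0975          50.4876
  5         3.75         2.2866        11.4329          68.5973
  6       503.75       278.2279     1,669.3672      11,685.5702
  Σ                    292.2992     1,708.8086      11,863.3522
P = 292.2992.
Convexity = Σ t(t+1)·PV / [P·(1+y)²] = 11,863.3522 / (292.2992 × 1.218816) = 33.29980.

33.30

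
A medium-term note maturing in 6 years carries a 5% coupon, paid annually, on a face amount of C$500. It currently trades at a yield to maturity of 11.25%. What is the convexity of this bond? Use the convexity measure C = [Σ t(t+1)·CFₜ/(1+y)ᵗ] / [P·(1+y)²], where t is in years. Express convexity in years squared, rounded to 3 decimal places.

With y = 0.1125:
  t   CF        PV=CF/(1+0.1125)^t    t·PV        t(t+1)·PV
  1        25.00        22.4719        22.4719          44.9438
  2        25.00        20.1995        40.3989         121.1968
  3        25.00        18.1568        54.4705         217.8819
  4        25.00        16.3207        65.2830         326.4149
  5        25.00        14.6703        73.3517         440.1099
  6       525.00       276.9231     1,661.5386      11,630.7702
  Σ                    368.7424     1,917.5146      12,781.3176
P = 368.7424.
Convexity = Σ t(t+1)·PV / [P·(1+y)²] = 12,781.3176 / (368.7424 × 1.237656) = 28.00609.

28.006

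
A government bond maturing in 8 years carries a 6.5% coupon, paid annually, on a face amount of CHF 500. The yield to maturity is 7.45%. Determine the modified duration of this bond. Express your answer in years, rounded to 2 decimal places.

Periodic yield y = 0.0745. First find Macaulay duration:
  t   CF        PV=CF/(1+0.0745)^t    t·PV
  1        32.50        30.2466        30.2466
  2        32.50        28.1495        56.2990
  3        32.50        26.1978        78.5933
  4        32.50        24.3813        97.5254
  5        32.50        22.6909       113.4544
  6        32.50        21.1176       126.7057
  7        32.50        19.6534       137.5740
  8       532.50       299.6872     2,397.4979
  Σ                    472.1244     3,037.8963
P = 472.1244; Macaulay duration = 3,037.8963 / 472.1244 = 6.43453 years.
Modified duration = D_Mac / (1 + y) = 6.43453 / 1.0745 = 5.98839 years.

5.99 years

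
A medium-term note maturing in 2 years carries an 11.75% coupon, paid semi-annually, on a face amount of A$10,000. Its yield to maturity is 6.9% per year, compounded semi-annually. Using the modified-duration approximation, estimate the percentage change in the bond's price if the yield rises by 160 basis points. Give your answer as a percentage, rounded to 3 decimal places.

Periodic yield y = 0.0345. Modified duration first:
  t   CF        PV=CF/(1+0.0345)^t    t·PV
  1       587.50       567.9072       567.9072
  2       587.50       548.9678     1,097.9356
  3       587.50       530.6600     1,591.9801
  4    10,587.50     9,244.2449    36,976.9797
  Σ                 10,891.7800    40,234.8026
P = 10,891.7800; D_Mac = 3.69405 half-year periods = 1.84703 yrs; D_mod = 1.84703/(1+0.0345) = 1.78543 yrs.
ΔP/P ≈ -D_mod · Δy = -1.78543 × (+0.016) = -0.028567 = -2.8567%.

-2.857%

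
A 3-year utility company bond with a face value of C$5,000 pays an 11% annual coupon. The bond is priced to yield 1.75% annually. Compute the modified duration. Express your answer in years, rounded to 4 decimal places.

Periodic yield y = 0.0175. First find Macaulay duration:
  t   CF        PV=CF/(1+0.0175)^t    t·PV
  1       550.00       540.5405       540.5405
  2       550.00       531.2438     1,062.4875
  3     5,550.00     5,268.5333    15,805.5999
  Σ                  6,340.3176    17,408.6280
P = 6,340.3176; Macaulay duration = 17,408.6280 / 6,340.3176 = 2.74570 years.
Modified duration = D_Mac / (1 + y) = 2.74570 / 1.0175 = 2.69848 years.

2.6985 years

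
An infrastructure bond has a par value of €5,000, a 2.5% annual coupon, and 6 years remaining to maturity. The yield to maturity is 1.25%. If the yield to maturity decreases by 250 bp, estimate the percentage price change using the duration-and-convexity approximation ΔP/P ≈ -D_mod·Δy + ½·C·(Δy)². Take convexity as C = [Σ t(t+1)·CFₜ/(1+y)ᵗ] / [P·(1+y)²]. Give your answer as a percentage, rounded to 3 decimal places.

With y = 0.0125:
  t   CF        PV=CF/(1+0.0125)^t    t·PV        t(t+1)·PV
  1       125.00       123.4568       123.4568         246.9136
  2       125.00       121.9326       243.8653         731.5958
  3       125.00       120.4273       361.2819       1,445.1275
  4       125.00       118.9405       475.7621       2,378.8107
  5       125.00       117.4721       587.3607       3,524.1640
  6     5,125.00     4,756.8962    28,541.3774     199,789.6421
  Σ                  5,359.1256    30,333.1042     208,116.2536
P = 5,359.1256; D_Mac = 5.66008 yrs; D_mod = 5.59021 yrs; C = 37.88105.
Duration effect: -5.59021 × (-0.025) = +0.139755
Convexity effect: 0.5 × 37.88105 × (-0.025)² = +0.0118378
ΔP/P ≈ +0.139755 + 0.0118378 = +0.151593 = +15.1593%.

+15.159%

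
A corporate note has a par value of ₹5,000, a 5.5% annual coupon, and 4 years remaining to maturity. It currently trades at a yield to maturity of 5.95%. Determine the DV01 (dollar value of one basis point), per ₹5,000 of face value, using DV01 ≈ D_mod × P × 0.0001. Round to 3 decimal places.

Periodic yield y = 0.0595.
  t   CF        PV=CF/(1+0.0595)^t    t·PV
  1       275.00       259.5564       259.5564
  2       275.00       244.9801       489.9602
  3       275.00       231.2223       693.6670
  4     5,275.00     4,186.1870    16,744.7478
  Σ                  4,921.9458    18,187.9314
P = 4,921.9458; D_Mac = 3.69527 yrs; D_mod = 3.48775 yrs.
DV01 ≈ 3.48775 × 4,921.9458 × 0.0001 = 1.716652.

₹1.717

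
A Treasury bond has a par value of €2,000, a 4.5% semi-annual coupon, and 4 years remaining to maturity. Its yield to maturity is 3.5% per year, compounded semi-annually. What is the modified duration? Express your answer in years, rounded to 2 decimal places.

3.65 years

Periodic yield y = 0.0175. First find Macaulay duration:
  t   CF        PV=CF/(1+0.0175)^t    t·PV
  1        45.00        44.2260        44.2260
  2        45.00        43.4654        86.9308
  3        45.00        42.7178       128.1535
  4        45.00        41.9831       167.9325
  5        45.00        41.2611       206.3053
  6        45.00        40.5514       243.3085
  7        45.00        39.8540       278.9778
  8     2,045.00     1,779.9917    14,239.9333
  Σ                  2,074.0505    15,395.7678
P = 2,074.0505; Macaulay duration = 15,395.7678 / 2,074.0505 = 7.42304 half-year periods = 3.71152 years.
Modified duration = D_Mac / (1 + y) = 3.71152 / 1.0175 = 3.64769 years.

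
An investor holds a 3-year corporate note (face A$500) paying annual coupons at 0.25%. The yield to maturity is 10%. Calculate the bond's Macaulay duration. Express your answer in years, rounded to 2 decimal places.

Periodic yield y = 0.1. Discount each cash flow and weight by its year:
  t   CF        PV=CF/(1+0.1)^t    t·PV
  1         1.25         1.1364         1.1364
  2         1.25         1.0331         2.0661
  3       501.25       376.5965     1,129.7896
  Σ                    378.7660     1,132.9921
Price P = Σ PV = 378.7660.
Macaulay duration = Σ(t·PV) / P = 1,132.9921 / 378.7660 = 2.99127 years.

2.99 years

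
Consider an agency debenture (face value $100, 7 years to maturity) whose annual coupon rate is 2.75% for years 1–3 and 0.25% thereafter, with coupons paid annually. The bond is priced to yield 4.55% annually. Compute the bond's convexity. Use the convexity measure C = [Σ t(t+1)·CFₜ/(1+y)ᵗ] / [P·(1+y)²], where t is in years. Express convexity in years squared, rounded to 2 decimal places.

46.87

With y = 0.0455:
  t   CF        PV=CF/(1+0.0455)^t    t·PV        t(t+1)·PV
  1         2.75         2.6303         2.6303           5.2606
  2         2.75         2.5158         5.0317          15.0951
  3         2.75         2.4064         7.2191          28.8763
  4         0.25         0.2092         0.8370           4.1848
  5         0.25         0.2001         1.0007           6.0040
  6         0.25         0.1914         1.1485           8.0398
  7       100.25        73.4203       513.9421       4,111.5365
  Σ                     81.5736       531.8093       4,178.9971
P = 81.5736.
Convexity = Σ t(t+1)·PV / [P·(1+y)²] = 4,178.9971 / (81.5736 × 1.093070) = 46.86777.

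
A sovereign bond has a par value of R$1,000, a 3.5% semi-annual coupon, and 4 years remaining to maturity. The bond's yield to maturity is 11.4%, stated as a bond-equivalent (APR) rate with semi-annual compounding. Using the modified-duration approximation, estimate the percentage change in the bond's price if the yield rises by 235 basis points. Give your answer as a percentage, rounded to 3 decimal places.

Periodic yield y = 0.057. Modified duration first:
  t   CF        PV=CF/(1+0.057)^t    t·PV
  1        17.50        16.5563        16.5563
  2        17.50        15.6635        31.3269
  3        17.50        14.8188        44.4564
  4        17.50        14.0197        56.0787
  5        17.50        13.2637        66.3183
  6        17.50        12.5484        75.2904
  7        17.50        11.8717        83.1019
  8     1,017.50       653.0321     5,224.2567
  Σ                    751.7741     5,597.3856
P = 751.7741; D_Mac = 7.44557 half-year periods = 3.72278 yrs; D_mod = 3.72278/(1+0.057) = 3.52203 yrs.
ΔP/P ≈ -D_mod · Δy = -3.52203 × (+0.0235) = -0.082768 = -8.2768%.

-8.277%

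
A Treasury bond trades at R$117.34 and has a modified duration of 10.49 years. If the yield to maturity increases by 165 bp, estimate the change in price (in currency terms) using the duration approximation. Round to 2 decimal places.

Duration approximation: ΔP/P ≈ -D_mod · Δy = -10.49 × (+0.0165) = -0.173085.
ΔP ≈ 117.34 × (-0.173085) = -20.3097939.

-R$20.31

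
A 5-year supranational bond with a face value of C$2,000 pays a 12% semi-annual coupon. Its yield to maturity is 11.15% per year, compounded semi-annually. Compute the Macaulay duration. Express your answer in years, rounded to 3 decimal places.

Periodic yield y = 0.05575. Discount each cash flow and weight by its period:
  t   CF        PV=CF/(1+0.05575)^t    t·PV
  1       120.00       113.6633       113.6633
  2       120.00       107.6612       215.3223
  3       120.00       101.9760       305.9280
  4       120.00        96.5910       386.3642
  5       120.00        91.4905       457.4523
  6       120.00        86.6592       519.9552
  7       120.00        82.0831       574.5815
  8       120.00        77.7486       621.9887
  9       120.00        73.6430       662.7869
  10    2,120.00     1,232.3242    12,323.2415
  Σ                  2,063.8400    16,181.2840
Price P = Σ PV = 2,063.8400.
Macaulay duration = Σ(t·PV) / P = 16,181.2840 / 2,063.8400 = 7.84038 half-year periods.
In years: 7.84038 / 2 = 3.92019 years.

3.920 years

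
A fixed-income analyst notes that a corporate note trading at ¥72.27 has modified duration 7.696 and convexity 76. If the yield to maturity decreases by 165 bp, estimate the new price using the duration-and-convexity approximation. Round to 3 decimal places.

¥82.195

Duration effect: -D_mod·Δy = -7.696 × (-0.0165) = +0.126984
Convexity effect: ½·C·(Δy)² = 0.5 × 76 × (-0.0165)² = +0.0103455
ΔP/P ≈ +0.126984 + 0.0103455 = +0.1373295
New price ≈ 72.27 × (1 + 0.1373295) = 82.194802965.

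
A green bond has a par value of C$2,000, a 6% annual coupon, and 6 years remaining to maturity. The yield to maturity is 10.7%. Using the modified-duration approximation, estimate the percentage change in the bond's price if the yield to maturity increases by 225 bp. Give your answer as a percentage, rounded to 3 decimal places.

Periodic yield y = 0.107. Modified duration first:
  t   CF        PV=CF/(1+0.107)^t    t·PV
  1       120.00       108.4011       108.4011
  2       120.00        97.9233       195.8466
  3       120.00        88.4583       265.3748
  4       120.00        79.9081       319.6324
  5       120.00        72.1844       360.9218
  6     2,120.00     1,151.9938     6,911.9627
  Σ                  1,598.8689     8,162.1393
P = 1,598.8689; D_Mac = 5.10495 yrs; D_mod = 5.10495/(1+0.107) = 4.61151 yrs.
ΔP/P ≈ -D_mod · Δy = -4.61151 × (+0.0225) = -0.103759 = -10.3759%.

-10.376%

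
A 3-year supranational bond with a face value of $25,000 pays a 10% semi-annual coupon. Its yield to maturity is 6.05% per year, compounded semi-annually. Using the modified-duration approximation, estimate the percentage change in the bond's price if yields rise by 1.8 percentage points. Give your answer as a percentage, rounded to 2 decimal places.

Periodic yield y = 0.03025. Modified duration first:
  t   CF        PV=CF/(1+0.03025)^t    t·PV
  1     1,250.00     1,213.2977     1,213.2977
  2     1,250.00     1,177.6731     2,355.3463
  3     1,250.00     1,143.0945     3,429.2836
  4     1,250.00     1,109.5312     4,438.1248
  5     1,250.00     1,076.9534     5,384.7668
  6    26,250.00    21,951.9734   131,711.8406
  Σ                 27,672.5234   148,532.6598
P = 27,672.5234; D_Mac = 5.36751 half-year periods = 2.68376 yrs; D_mod = 2.68376/(1+0.03025) = 2.60496 yrs.
ΔP/P ≈ -D_mod · Δy = -2.60496 × (+0.018) = -0.046889 = -4.6889%.

-4.69%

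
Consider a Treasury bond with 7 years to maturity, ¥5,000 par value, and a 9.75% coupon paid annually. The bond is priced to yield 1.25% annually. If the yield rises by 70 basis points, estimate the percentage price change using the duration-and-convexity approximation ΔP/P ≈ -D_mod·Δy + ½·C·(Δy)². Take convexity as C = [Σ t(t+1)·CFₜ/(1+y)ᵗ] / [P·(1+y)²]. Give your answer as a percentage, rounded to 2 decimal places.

-3.86%

With y = 0.0125:
  t   CF        PV=CF/(1+0.0125)^t    t·PV        t(t+1)·PV
  1       487.50       481.4815       481.4815         962.9630
  2       487.50       475.5373       951.0745       2,853.2236
  3       487.50       469.6664     1,408.9993       5,635.9972
  4       487.50       463.8681     1,855.4723       9,277.3617
  5       487.50       458.1413     2,290.7066      13,744.2395
  6       487.50       452.4853     2,714.9115      19,004.3806
  7     5,487.50     5,030.4786    35,213.3505     281,706.8043
  Σ                  7,831.6585    44,915.9963     333,184.9699
P = 7,831.6585; D_Mac = 5.73518 yrs; D_mod = 5.66438 yrs; C = 41.49938.
Duration effect: -5.66438 × (+0.007) = -0.039651
Convexity effect: 0.5 × 41.49938 × (0.007)² = +0.0010167
ΔP/P ≈ -0.039651 + 0.0010167 = -0.038634 = -3.8634%.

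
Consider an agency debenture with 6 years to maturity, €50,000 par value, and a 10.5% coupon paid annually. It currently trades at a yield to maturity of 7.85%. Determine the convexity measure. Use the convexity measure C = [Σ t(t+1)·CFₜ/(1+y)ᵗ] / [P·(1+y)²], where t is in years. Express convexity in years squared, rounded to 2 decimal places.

26.75

With y = 0.0785:
  t   CF        PV=CF/(1+0.0785)^t    t·PV        t(t+1)·PV
  1     5,250.00     4,867.8720     4,867.8720       9,735.7441
  2     5,250.00     4,513.5578     9,027.1155      27,081.3466
  3     5,250.00     4,185.0327    12,555.0981      50,220.3923
  4     5,250.00     3,880.4197    15,521.6790      77,608.3949
  5     5,250.00     3,597.9784    17,989.8922     107,939.3531
  6    55,250.00    35,108.4281   210,650.5688   1,474,553.9815
  Σ                 56,153.2888   270,612.2256   1,747,139.2124
P = 56,153.2888.
Convexity = Σ t(t+1)·PV / [P·(1+y)²] = 1,747,139.2124 / (56,153.2888 × 1.163162) = 26.74927.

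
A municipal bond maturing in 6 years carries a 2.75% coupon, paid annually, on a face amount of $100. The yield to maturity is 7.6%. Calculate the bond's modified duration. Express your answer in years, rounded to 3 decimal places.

5.156 years

Periodic yield y = 0.076. First find Macaulay duration:
  t   CF        PV=CF/(1+0.076)^t    t·PV
  1         2.75         2.5558         2.5558
  2         2.75         2.3752         4.7505
  3         2.75         2.2075         6.6224
  4         2.75         2.0516         8.2062
  5         2.75         1.9067         9.5333
  6       102.75        66.2077       397.2459
  Σ                     77.3043       428.9141
P = 77.3043; Macaulay duration = 428.9141 / 77.3043 = 5.54838 years.
Modified duration = D_Mac / (1 + y) = 5.54838 / 1.076 = 5.15649 years.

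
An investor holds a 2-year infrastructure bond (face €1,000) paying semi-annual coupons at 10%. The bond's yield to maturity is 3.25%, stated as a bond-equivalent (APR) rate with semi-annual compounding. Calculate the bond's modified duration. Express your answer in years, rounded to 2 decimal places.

Periodic yield y = 0.01625. First find Macaulay duration:
  t   CF        PV=CF/(1+0.01625)^t    t·PV
  1        50.00        49.2005        49.2005
  2        50.00        48.4138        96.8275
  3        50.00        47.6396       142.9189
  4     1,050.00       984.4350     3,937.7402
  Σ                  1,129.6889     4,226.6871
P = 1,129.6889; Macaulay duration = 4,226.6871 / 1,129.6889 = 3.74146 half-year periods = 1.87073 years.
Modified duration = D_Mac / (1 + y) = 1.87073 / 1.01625 = 1.84082 years.

1.84 years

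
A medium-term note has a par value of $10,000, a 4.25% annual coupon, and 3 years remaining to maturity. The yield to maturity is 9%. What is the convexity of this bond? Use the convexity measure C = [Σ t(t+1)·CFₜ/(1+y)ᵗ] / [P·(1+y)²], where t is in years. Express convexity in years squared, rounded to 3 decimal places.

9.522

With y = 0.09:
  t   CF        PV=CF/(1+0.09)^t    t·PV        t(t+1)·PV
  1       425.00       389.9083       389.9083         779.8165
  2       425.00       357.7140       715.4280       2,146.2840
  3    10,425.00     8,050.0128    24,150.0383      96,600.1534
  Σ                  8,797.6350    25,255.3746      99,526.2539
P = 8,797.6350.
Convexity = Σ t(t+1)·PV / [P·(1+y)²] = 99,526.2539 / (8,797.6350 × 1.188100) = 9.52179.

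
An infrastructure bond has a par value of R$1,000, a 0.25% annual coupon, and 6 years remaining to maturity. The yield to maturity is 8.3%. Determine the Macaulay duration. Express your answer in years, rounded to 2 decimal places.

Periodic yield y = 0.083. Discount each cash flow and weight by its year:
  t   CF        PV=CF/(1+0.083)^t    t·PV
  1         2.50         2.3084         2.3084
  2         2.50         2.1315         4.2630
  3         2.50         1.9681         5.9044
  4         2.50         1.8173         7.2692
  5         2.50         1.6780         8.3901
  6     1,002.50       621.3176     3,727.9055
  Σ                    631.2209     3,756.0406
Price P = Σ PV = 631.2209.
Macaulay duration = Σ(t·PV) / P = 3,756.0406 / 631.2209 = 5.95044 years.

5.95 years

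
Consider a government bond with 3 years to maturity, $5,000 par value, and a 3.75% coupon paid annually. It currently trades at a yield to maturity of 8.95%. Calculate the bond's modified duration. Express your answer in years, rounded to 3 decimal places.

2.647 years

Periodic yield y = 0.0895. First find Macaulay duration:
  t   CF        PV=CF/(1+0.0895)^t    t·PV
  1       187.50       172.0973       172.0973
  2       187.50       157.9599       315.9198
  3     5,187.50     4,011.2193    12,033.6579
  Σ                  4,341.2765    12,521.6750
P = 4,341.2765; Macaulay duration = 12,521.6750 / 4,341.2765 = 2.88433 years.
Modified duration = D_Mac / (1 + y) = 2.88433 / 1.0895 = 2.64739 years.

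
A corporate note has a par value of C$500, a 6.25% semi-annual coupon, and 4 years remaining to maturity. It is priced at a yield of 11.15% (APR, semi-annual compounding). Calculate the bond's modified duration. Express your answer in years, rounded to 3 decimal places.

3.370 years

Periodic yield y = 0.05575. First find Macaulay duration:
  t   CF        PV=CF/(1+0.05575)^t    t·PV
  1       15.625        14.7999        14.7999
  2       15.625        14.0184        28.0368
  3       15.625        13.2781        39.8344
  4       15.625        12.5770        50.3078
  5       15.625        11.9128        59.5641
  6       15.625        11.2838        67.7025
  7       15.625        10.6879        74.8153
  8      515.625       334.0760     2,672.6078
  Σ                    422.6338     3,007.6686
P = 422.6338; Macaulay duration = 3,007.6686 / 422.6338 = 7.11649 half-year periods = 3.55824 years.
Modified duration = D_Mac / (1 + y) = 3.55824 / 1.05575 = 3.37035 years.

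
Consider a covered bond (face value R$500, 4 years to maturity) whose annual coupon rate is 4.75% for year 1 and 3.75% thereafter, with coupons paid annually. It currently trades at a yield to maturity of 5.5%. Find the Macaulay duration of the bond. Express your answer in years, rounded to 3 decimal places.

3.753 years

Periodic yield y = 0.055. Discount each cash flow and weight by its year:
  t   CF        PV=CF/(1+0.055)^t    t·PV
  1        23.75        22.5118        22.5118
  2        18.75        16.8460        33.6920
  3        18.75        15.9678        47.9033
  4       518.75       418.7437     1,674.9747
  Σ                    474.0693     1,779.0818
Price P = Σ PV = 474.0693.
Macaulay duration = Σ(t·PV) / P = 1,779.0818 / 474.0693 = 3.75279 years.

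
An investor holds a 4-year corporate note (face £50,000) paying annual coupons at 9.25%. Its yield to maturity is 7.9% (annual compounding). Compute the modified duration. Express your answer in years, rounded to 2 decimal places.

3.27 years

Periodic yield y = 0.079. First find Macaulay duration:
  t   CF        PV=CF/(1+0.079)^t    t·PV
  1     4,625.00     4,286.3763     4,286.3763
  2     4,625.00     3,972.5452     7,945.0904
  3     4,625.00     3,681.6916    11,045.0747
  4    54,625.00    40,300.0580   161,200.2320
  Σ                 52,240.6711   184,476.7734
P = 52,240.6711; Macaulay duration = 184,476.7734 / 52,240.6711 = 3.53129 years.
Modified duration = D_Mac / (1 + y) = 3.53129 / 1.079 = 3.27274 years.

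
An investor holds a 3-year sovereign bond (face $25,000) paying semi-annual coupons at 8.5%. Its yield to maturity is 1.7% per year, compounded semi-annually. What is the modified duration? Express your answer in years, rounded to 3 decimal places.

2.716 years

Periodic yield y = 0.0085. First find Macaulay duration:
  t   CF        PV=CF/(1+0.0085)^t    t·PV
  1     1,062.50     1,053.5449     1,053.5449
  2     1,062.50     1,044.6652     2,089.3304
  3     1,062.50     1,035.8604     3,107.5812
  4     1,062.50     1,027.1298     4,108.5192
  5     1,062.50     1,018.4728     5,092.3639
  6    26,062.50    24,771.9764   148,631.8582
  Σ                 29,951.6494   164,083.1978
P = 29,951.6494; Macaulay duration = 164,083.1978 / 29,951.6494 = 5.47827 half-year periods = 2.73913 years.
Modified duration = D_Mac / (1 + y) = 2.73913 / 1.0085 = 2.71605 years.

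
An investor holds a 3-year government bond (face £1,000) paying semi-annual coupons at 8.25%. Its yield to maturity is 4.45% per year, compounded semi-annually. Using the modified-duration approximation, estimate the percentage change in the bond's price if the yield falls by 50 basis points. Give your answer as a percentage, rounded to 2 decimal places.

Periodic yield y = 0.02225. Modified duration first:
  t   CF        PV=CF/(1+0.02225)^t    t·PV
  1        41.25        40.3522        40.3522
  2        41.25        39.4739        78.9477
  3        41.25        38.6147       115.8441
  4        41.25        37.7742       151.0969
  5        41.25        36.9520       184.7602
  6     1,041.25       912.4568     5,474.7406
  Σ                  1,105.6238     6,045.7417
P = 1,105.6238; D_Mac = 5.46817 half-year periods = 2.73409 yrs; D_mod = 2.73409/(1+0.02225) = 2.67458 yrs.
ΔP/P ≈ -D_mod · Δy = -2.67458 × (-0.005) = +0.013373 = +1.3373%.

+1.34%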